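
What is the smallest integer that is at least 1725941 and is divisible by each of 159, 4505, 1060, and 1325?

The integer must be a common multiple of 159, 4505, 1060, and 1325, so a multiple of their LCM.
159 = 3 × 53
4505 = 5 × 17 × 53
1060 = 2^2 × 5 × 53
1325 = 5^2 × 53
LCM(159, 4505, 1060, 1325) = 2^2 × 3 × 5^2 × 17 × 53 = 270300.
Smallest multiple of 270300 that is ≥ 1725941: ⌈1725941/270300⌉ × 270300 = 7 × 270300 = 1892100.

1892100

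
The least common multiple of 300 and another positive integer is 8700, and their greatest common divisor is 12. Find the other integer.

348

gcd × lcm = product of the two integers, so the other integer is (12 × 8700) / 300 = 348.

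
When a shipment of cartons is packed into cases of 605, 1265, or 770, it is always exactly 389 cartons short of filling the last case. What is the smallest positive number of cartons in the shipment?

Being 389 short of a full case of size k means N ≡ −389 (mod k), i.e. N + 389 is a multiple of each size.
605 = 5 × 11^2
1265 = 5 × 11 × 23
770 = 2 × 5 × 7 × 11
LCM(605, 1265, 770) = 2 × 5 × 7 × 11^2 × 23 = 194810.
Smallest positive N is 194810 − 389 = 194421.

194421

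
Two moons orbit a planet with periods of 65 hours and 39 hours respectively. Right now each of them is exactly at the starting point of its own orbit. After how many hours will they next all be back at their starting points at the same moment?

195 hours

We need the least common multiple of the intervals.
65 = 5 × 13
39 = 3 × 13
LCM(65, 39) = 3 × 5 × 13 = 195.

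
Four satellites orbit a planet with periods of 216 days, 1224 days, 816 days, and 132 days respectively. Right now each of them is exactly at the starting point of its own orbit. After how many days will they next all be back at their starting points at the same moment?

80784 days

They coincide at every common multiple of the periods; the first is the LCM.
216 = 2^3 × 3^3
1224 = 2^3 × 3^2 × 17
816 = 2^4 × 3 × 17
132 = 2^2 × 3 × 11
LCM(216, 1224, 816, 132) = 2^4 × 3^3 × 11 × 17 = 80784.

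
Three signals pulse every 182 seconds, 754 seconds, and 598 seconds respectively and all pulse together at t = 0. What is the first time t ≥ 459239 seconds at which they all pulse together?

Joint pulses occur at multiples of LCM(182, 754, 598).
182 = 2 × 7 × 13
754 = 2 × 13 × 29
598 = 2 × 13 × 23
LCM(182, 754, 598) = 2 × 7 × 13 × 23 × 29 = 121394.
Smallest multiple of 121394 that is ≥ 459239: ⌈459239/121394⌉ × 121394 = 4 × 121394 = 485576.

485576 seconds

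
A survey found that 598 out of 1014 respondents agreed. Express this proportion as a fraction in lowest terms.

23/39

598 = 2 × 13 × 23
1014 = 2 × 3 × 13^2
gcd(598, 1014) = 2 × 13 = 26.
Divide numerator and denominator by 26: 598/1014 = 23/39.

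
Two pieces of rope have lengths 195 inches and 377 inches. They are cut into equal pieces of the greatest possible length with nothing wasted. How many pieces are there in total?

44

Piece length = gcd(195, 377).
195 = 3 × 5 × 13
377 = 13 × 29
gcd(195, 377) = 13.
Total pieces = 195/13 + 377/13 = 15 + 29 = 44.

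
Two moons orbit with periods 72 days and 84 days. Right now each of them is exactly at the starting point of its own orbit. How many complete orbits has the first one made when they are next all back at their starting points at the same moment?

All finish a whole number of cycles simultaneously at t = LCM of the periods.
72 = 2^3 × 3^2
84 = 2^2 × 3 × 7
LCM(72, 84) = 2^3 × 3^2 × 7 = 504.
Orbits for period 72: 504 / 72 = 7.

7 orbits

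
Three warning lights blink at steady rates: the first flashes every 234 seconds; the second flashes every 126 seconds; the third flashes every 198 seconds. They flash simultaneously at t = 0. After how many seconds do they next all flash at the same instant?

They coincide at every common multiple of the periods; the first is the LCM.
234 = 2 × 3^2 × 13
126 = 2 × 3^2 × 7
198 = 2 × 3^2 × 11
LCM(234, 126, 198) = 2 × 3^2 × 7 × 11 × 13 = 18018.

18018 seconds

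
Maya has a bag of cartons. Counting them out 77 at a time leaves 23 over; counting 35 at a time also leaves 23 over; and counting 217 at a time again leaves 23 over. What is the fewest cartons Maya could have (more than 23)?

11958

N − 23 must be a common multiple of 77, 35, and 217.
77 = 7 × 11
35 = 5 × 7
217 = 7 × 31
LCM(77, 35, 217) = 5 × 7 × 11 × 31 = 11935.
Smallest N > 23 is LCM + 23 = 11935 + 23 = 11958.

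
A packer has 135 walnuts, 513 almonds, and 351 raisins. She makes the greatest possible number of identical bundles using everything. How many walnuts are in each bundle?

5

Number of bundles = gcd(135, 513, 351).
135 = 3^3 × 5
513 = 3^3 × 19
351 = 3^3 × 13
gcd(135, 513, 351) = 3^3 = 27.
walnuts per bundle = 135 / 27 = 5.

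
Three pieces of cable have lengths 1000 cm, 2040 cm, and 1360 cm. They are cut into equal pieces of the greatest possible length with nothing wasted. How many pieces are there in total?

110

Piece length = gcd(1000, 2040, 1360).
1000 = 2^3 × 5^3
2040 = 2^3 × 3 × 5 × 17
1360 = 2^4 × 5 × 17
gcd(1000, 2040, 1360) = 2^3 × 5 = 40.
Total pieces = 1000/40 + 2040/40 + 1360/40 = 25 + 51 + 34 = 110.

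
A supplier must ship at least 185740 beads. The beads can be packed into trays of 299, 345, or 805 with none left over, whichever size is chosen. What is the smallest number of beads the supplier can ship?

The number of beads must be a common multiple of 299, 345, and 805, so a multiple of their LCM.
299 = 13 × 23
345 = 3 × 5 × 23
805 = 5 × 7 × 23
LCM(299, 345, 805) = 3 × 5 × 7 × 13 × 23 = 31395.
Smallest multiple of 31395 that is ≥ 185740: ⌈185740/31395⌉ × 31395 = 6 × 31395 = 188370.

188370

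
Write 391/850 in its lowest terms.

391 = 17 × 23
850 = 2 × 5^2 × 17
gcd(391, 850) = 17.
Divide numerator and denominator by 17: 391/850 = 23/50.

23/50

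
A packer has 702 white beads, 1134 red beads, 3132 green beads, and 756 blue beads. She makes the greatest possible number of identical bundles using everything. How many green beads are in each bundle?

58

Number of bundles = gcd(702, 1134, 3132, 756).
702 = 2 × 3^3 × 13
1134 = 2 × 3^4 × 7
3132 = 2^2 × 3^3 × 29
756 = 2^2 × 3^3 × 7
gcd(702, 1134, 3132, 756) = 2 × 3^3 = 54.
green beads per bundle = 3132 / 54 = 58.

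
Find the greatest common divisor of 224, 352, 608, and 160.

224 = 2^5 × 7
352 = 2^5 × 11
608 = 2^5 × 19
160 = 2^5 × 5
gcd(224, 352, 608, 160) = 2^5 = 32.

32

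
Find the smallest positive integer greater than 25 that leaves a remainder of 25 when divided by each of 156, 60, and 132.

N − 25 must be a common multiple of 156, 60, and 132.
156 = 2^2 × 3 × 13
60 = 2^2 × 3 × 5
132 = 2^2 × 3 × 11
LCM(156, 60, 132) = 2^2 × 3 × 5 × 11 × 13 = 8580.
Smallest N > 25 is LCM + 25 = 8580 + 25 = 8605.

8605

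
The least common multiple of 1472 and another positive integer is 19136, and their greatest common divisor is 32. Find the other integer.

416

gcd × lcm = product of the two integers, so the other integer is (32 × 19136) / 1472 = 416.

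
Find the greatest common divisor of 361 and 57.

361 = 19^2
57 = 3 × 19
gcd(361, 57) = 19.

19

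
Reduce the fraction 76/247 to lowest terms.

76 = 2^2 × 19
247 = 13 × 19
gcd(76, 247) = 19.
Divide numerator and denominator by 19: 76/247 = 4/13.

4/13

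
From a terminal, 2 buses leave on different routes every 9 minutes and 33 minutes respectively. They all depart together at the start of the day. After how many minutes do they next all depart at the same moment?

The first simultaneous occurrence is after LCM of the individual periods.
9 = 3^2
33 = 3 × 11
LCM(9, 33) = 3^2 × 11 = 99.

99 minutes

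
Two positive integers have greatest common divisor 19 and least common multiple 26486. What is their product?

For any two positive integers, gcd × lcm = product = 19 × 26486 = 503234.

503234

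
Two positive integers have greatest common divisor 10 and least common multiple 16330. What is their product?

163300

For any two positive integers, gcd × lcm = product = 10 × 16330 = 163300.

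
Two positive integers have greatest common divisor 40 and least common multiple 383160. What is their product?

15326400

For any two positive integers, gcd × lcm = product = 40 × 383160 = 15326400.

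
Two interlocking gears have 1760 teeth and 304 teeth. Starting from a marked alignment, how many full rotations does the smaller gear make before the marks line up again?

110 rotations

The first common completion time is the LCM of the periods.
1760 = 2^5 × 5 × 11
304 = 2^4 × 19
LCM(1760, 304) = 2^5 × 5 × 11 × 19 = 33440.
Rotations for period 304: 33440 / 304 = 110.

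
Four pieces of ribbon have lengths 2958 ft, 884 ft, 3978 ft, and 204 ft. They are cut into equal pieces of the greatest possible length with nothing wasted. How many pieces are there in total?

236

Piece length = gcd(2958, 884, 3978, 204).
2958 = 2 × 3 × 17 × 29
884 = 2^2 × 13 × 17
3978 = 2 × 3^2 × 13 × 17
204 = 2^2 × 3 × 17
gcd(2958, 884, 3978, 204) = 2 × 17 = 34.
Total pieces = 2958/34 + 884/34 + 3978/34 + 204/34 = 87 + 26 + 117 + 6 = 236.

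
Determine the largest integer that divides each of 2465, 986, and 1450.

29

2465 = 5 × 17 × 29
986 = 2 × 17 × 29
1450 = 2 × 5^2 × 29
gcd(2465, 986, 1450) = 29.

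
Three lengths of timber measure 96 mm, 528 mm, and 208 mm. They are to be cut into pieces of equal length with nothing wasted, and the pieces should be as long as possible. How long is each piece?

The greatest length dividing all of 96, 528, and 208 is their gcd.
96 = 2^5 × 3
528 = 2^4 × 3 × 11
208 = 2^4 × 13
gcd(96, 528, 208) = 2^4 = 16.

16 mm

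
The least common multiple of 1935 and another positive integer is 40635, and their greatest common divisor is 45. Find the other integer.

gcd × lcm = product of the two integers, so the other integer is (45 × 40635) / 1935 = 945.

945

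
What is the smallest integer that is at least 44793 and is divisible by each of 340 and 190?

45220

The integer must be a common multiple of 340 and 190, so a multiple of their LCM.
340 = 2^2 × 5 × 17
190 = 2 × 5 × 19
LCM(340, 190) = 2^2 × 5 × 17 × 19 = 6460.
Smallest multiple of 6460 that is ≥ 44793: ⌈44793/6460⌉ × 6460 = 7 × 6460 = 45220.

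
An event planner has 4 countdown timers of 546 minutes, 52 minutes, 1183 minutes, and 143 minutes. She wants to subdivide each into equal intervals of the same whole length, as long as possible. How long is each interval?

The interval must divide each timer length; the longest such is the gcd.
546 = 2 × 3 × 7 × 13
52 = 2^2 × 13
1183 = 7 × 13^2
143 = 11 × 13
gcd(546, 52, 1183, 143) = 13.

13 minutes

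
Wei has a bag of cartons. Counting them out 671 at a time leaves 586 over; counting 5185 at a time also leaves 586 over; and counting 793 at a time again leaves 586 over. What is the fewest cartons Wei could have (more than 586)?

742041

N − 586 must be a common multiple of 671, 5185, and 793.
671 = 11 × 61
5185 = 5 × 17 × 61
793 = 13 × 61
LCM(671, 5185, 793) = 5 × 11 × 13 × 17 × 61 = 741455.
Smallest N > 586 is LCM + 586 = 741455 + 586 = 742041.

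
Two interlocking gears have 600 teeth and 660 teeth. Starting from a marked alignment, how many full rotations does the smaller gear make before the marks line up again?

The first common completion time is the LCM of the periods.
600 = 2^3 × 3 × 5^2
660 = 2^2 × 3 × 5 × 11
LCM(600, 660) = 2^3 × 3 × 5^2 × 11 = 6600.
Rotations for period 600: 6600 / 600 = 11.

11 rotations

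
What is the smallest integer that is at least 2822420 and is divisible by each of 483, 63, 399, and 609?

3193596

The integer must be a common multiple of 483, 63, 399, and 609, so a multiple of their LCM.
483 = 3 × 7 × 23
63 = 3^2 × 7
399 = 3 × 7 × 19
609 = 3 × 7 × 29
LCM(483, 63, 399, 609) = 3^2 × 7 × 19 × 23 × 29 = 798399.
Smallest multiple of 798399 that is ≥ 2822420: ⌈2822420/798399⌉ × 798399 = 4 × 798399 = 3193596.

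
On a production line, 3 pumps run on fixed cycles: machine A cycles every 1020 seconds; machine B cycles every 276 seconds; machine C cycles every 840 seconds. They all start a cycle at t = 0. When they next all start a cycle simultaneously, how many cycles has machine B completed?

The first common completion time is the LCM of the periods.
1020 = 2^2 × 3 × 5 × 17
276 = 2^2 × 3 × 23
840 = 2^3 × 3 × 5 × 7
LCM(1020, 276, 840) = 2^3 × 3 × 5 × 7 × 17 × 23 = 328440.
Cycles for period 276: 328440 / 276 = 1190.

1190 cycles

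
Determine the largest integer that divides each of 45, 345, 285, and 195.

15

45 = 3^2 × 5
345 = 3 × 5 × 23
285 = 3 × 5 × 19
195 = 3 × 5 × 13
gcd(45, 345, 285, 195) = 3 × 5 = 15.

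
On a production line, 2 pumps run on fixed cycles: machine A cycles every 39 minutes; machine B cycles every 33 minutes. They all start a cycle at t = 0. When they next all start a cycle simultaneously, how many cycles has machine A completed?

They are all back at their starting positions together after one LCM of the periods.
39 = 3 × 13
33 = 3 × 11
LCM(39, 33) = 3 × 11 × 13 = 429.
Cycles for period 39: 429 / 39 = 11.

11 cycles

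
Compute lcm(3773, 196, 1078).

3773 = 7^3 × 11
196 = 2^2 × 7^2
1078 = 2 × 7^2 × 11
LCM(3773, 196, 1078) = 2^2 × 7^3 × 11 = 15092.

15092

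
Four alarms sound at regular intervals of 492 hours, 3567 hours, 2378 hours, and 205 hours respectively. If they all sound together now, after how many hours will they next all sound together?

71340 hours

We need the least common multiple of the intervals.
492 = 2^2 × 3 × 41
3567 = 3 × 29 × 41
2378 = 2 × 29 × 41
205 = 5 × 41
LCM(492, 3567, 2378, 205) = 2^2 × 3 × 5 × 29 × 41 = 71340.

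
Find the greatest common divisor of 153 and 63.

153 = 3^2 × 17
63 = 3^2 × 7
gcd(153, 63) = 3^2 = 9.

9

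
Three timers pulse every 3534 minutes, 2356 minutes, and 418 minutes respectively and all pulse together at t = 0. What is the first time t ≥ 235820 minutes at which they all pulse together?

310992 minutes

Joint pulses occur at multiples of LCM(3534, 2356, 418).
3534 = 2 × 3 × 19 × 31
2356 = 2^2 × 19 × 31
418 = 2 × 11 × 19
LCM(3534, 2356, 418) = 2^2 × 3 × 11 × 19 × 31 = 77748.
Smallest multiple of 77748 that is ≥ 235820: ⌈235820/77748⌉ × 77748 = 4 × 77748 = 310992.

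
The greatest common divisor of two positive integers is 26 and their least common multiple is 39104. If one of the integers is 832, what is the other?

1222

For two integers, gcd × lcm = product, so the other is (26 × 39104) / 832 = 1016704 / 832 = 1222.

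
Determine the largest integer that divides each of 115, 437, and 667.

115 = 5 × 23
437 = 19 × 23
667 = 23 × 29
gcd(115, 437, 667) = 23.

23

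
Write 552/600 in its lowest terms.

552 = 2^3 × 3 × 23
600 = 2^3 × 3 × 5^2
gcd(552, 600) = 2^3 × 3 = 24.
Divide numerator and denominator by 24: 552/600 = 23/25.

23/25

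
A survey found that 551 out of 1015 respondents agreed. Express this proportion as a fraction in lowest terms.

19/35

551 = 19 × 29
1015 = 5 × 7 × 29
gcd(551, 1015) = 29.
Divide numerator and denominator by 29: 551/1015 = 19/35.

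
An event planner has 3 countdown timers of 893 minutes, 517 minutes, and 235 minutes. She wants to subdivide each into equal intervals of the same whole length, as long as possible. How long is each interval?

The interval must divide each timer length; the longest such is the gcd.
893 = 19 × 47
517 = 11 × 47
235 = 5 × 47
gcd(893, 517, 235) = 47.

47 minutes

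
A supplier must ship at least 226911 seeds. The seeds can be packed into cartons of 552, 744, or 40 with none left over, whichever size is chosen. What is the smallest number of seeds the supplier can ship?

256680

The number of seeds must be a common multiple of 552, 744, and 40, so a multiple of their LCM.
552 = 2^3 × 3 × 23
744 = 2^3 × 3 × 31
40 = 2^3 × 5
LCM(552, 744, 40) = 2^3 × 3 × 5 × 23 × 31 = 85560.
Smallest multiple of 85560 that is ≥ 226911: ⌈226911/85560⌉ × 85560 = 3 × 85560 = 256680.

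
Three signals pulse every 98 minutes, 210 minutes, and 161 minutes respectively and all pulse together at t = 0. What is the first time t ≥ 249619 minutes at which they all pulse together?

Joint pulses occur at multiples of LCM(98, 210, 161).
98 = 2 × 7^2
210 = 2 × 3 × 5 × 7
161 = 7 × 23
LCM(98, 210, 161) = 2 × 3 × 5 × 7^2 × 23 = 33810.
Smallest multiple of 33810 that is ≥ 249619: ⌈249619/33810⌉ × 33810 = 8 × 33810 = 270480.

270480 minutes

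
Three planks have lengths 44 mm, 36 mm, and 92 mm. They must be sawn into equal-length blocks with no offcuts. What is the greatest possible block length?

This is the greatest common divisor of 44, 36, and 92.
44 = 2^2 × 11
36 = 2^2 × 3^2
92 = 2^2 × 23
gcd(44, 36, 92) = 2^2 = 4.

4 mm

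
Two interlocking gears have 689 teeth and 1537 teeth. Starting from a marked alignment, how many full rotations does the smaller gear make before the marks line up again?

29 rotations

They are all back at their starting positions together after one LCM of the periods.
689 = 13 × 53
1537 = 29 × 53
LCM(689, 1537) = 13 × 29 × 53 = 19981.
Rotations for period 689: 19981 / 689 = 29.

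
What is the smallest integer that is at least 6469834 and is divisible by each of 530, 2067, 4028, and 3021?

7069140

The integer must be a common multiple of 530, 2067, 4028, and 3021, so a multiple of their LCM.
530 = 2 × 5 × 53
2067 = 3 × 13 × 53
4028 = 2^2 × 19 × 53
3021 = 3 × 19 × 53
LCM(530, 2067, 4028, 3021) = 2^2 × 3 × 5 × 13 × 19 × 53 = 785460.
Smallest multiple of 785460 that is ≥ 6469834: ⌈6469834/785460⌉ × 785460 = 9 × 785460 = 7069140.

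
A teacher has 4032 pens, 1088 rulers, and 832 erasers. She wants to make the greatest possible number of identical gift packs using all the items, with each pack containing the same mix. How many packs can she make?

The pack count must divide each quantity, so the greatest is gcd(4032, 1088, 832).
4032 = 2^6 × 3^2 × 7
1088 = 2^6 × 17
832 = 2^6 × 13
gcd(4032, 1088, 832) = 2^6 = 64.

64 packs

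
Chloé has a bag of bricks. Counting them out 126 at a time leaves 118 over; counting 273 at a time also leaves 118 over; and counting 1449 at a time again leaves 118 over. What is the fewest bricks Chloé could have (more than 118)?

N − 118 must be a common multiple of 126, 273, and 1449.
126 = 2 × 3^2 × 7
273 = 3 × 7 × 13
1449 = 3^2 × 7 × 23
LCM(126, 273, 1449) = 2 × 3^2 × 7 × 13 × 23 = 37674.
Smallest N > 118 is LCM + 118 = 37674 + 118 = 37792.

37792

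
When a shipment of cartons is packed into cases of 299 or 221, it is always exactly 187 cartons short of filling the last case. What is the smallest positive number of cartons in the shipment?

Being 187 short of a full case of size k means N ≡ −187 (mod k), i.e. N + 187 is a multiple of each size.
299 = 13 × 23
221 = 13 × 17
LCM(299, 221) = 13 × 17 × 23 = 5083.
Smallest positive N is 5083 − 187 = 4896.

4896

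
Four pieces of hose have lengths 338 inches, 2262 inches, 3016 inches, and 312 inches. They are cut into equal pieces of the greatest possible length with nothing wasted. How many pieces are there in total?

Piece length = gcd(338, 2262, 3016, 312).
338 = 2 × 13^2
2262 = 2 × 3 × 13 × 29
3016 = 2^3 × 13 × 29
312 = 2^3 × 3 × 13
gcd(338, 2262, 3016, 312) = 2 × 13 = 26.
Total pieces = 338/26 + 2262/26 + 3016/26 + 312/26 = 13 + 87 + 116 + 12 = 228.

228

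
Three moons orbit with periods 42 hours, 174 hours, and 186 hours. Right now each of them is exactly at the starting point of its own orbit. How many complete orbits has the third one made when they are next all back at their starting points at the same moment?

The first common completion time is the LCM of the periods.
42 = 2 × 3 × 7
174 = 2 × 3 × 29
186 = 2 × 3 × 31
LCM(42, 174, 186) = 2 × 3 × 7 × 29 × 31 = 37758.
Orbits for period 186: 37758 / 186 = 203.

203 orbits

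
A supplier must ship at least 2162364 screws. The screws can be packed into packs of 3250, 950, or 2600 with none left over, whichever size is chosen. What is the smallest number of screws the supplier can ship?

2223000

The number of screws must be a common multiple of 3250, 950, and 2600, so a multiple of their LCM.
3250 = 2 × 5^3 × 13
950 = 2 × 5^2 × 19
2600 = 2^3 × 5^2 × 13
LCM(3250, 950, 2600) = 2^3 × 5^3 × 13 × 19 = 247000.
Smallest multiple of 247000 that is ≥ 2162364: ⌈2162364/247000⌉ × 247000 = 9 × 247000 = 2223000.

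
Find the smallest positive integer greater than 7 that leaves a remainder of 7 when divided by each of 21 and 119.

N − 7 must be a common multiple of 21 and 119.
21 = 3 × 7
119 = 7 × 17
LCM(21, 119) = 3 × 7 × 17 = 357.
Smallest N > 7 is LCM + 7 = 357 + 7 = 364.

364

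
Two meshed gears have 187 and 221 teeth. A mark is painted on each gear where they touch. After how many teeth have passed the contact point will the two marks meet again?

2431 teeth

The first simultaneous occurrence is after LCM of the individual periods.
187 = 11 × 17
221 = 13 × 17
LCM(187, 221) = 11 × 13 × 17 = 2431.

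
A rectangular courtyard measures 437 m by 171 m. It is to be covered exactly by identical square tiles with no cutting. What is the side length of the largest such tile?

The tile side must divide both 437 and 171, so the largest is their gcd.
437 = 19 × 23
171 = 3^2 × 19
gcd(437, 171) = 19.

19 m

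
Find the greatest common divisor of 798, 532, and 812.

14

798 = 2 × 3 × 7 × 19
532 = 2^2 × 7 × 19
812 = 2^2 × 7 × 29
gcd(798, 532, 812) = 2 × 7 = 14.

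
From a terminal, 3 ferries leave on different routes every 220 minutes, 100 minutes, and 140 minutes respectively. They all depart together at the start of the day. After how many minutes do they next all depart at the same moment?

7700 minutes

The first simultaneous occurrence is after LCM of the individual periods.
220 = 2^2 × 5 × 11
100 = 2^2 × 5^2
140 = 2^2 × 5 × 7
LCM(220, 100, 140) = 2^2 × 5^2 × 7 × 11 = 7700.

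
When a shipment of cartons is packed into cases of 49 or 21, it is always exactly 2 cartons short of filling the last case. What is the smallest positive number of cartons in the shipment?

Being 2 short of a full case of size k means N ≡ −2 (mod k), i.e. N + 2 is a multiple of each size.
49 = 7^2
21 = 3 × 7
LCM(49, 21) = 3 × 7^2 = 147.
Smallest positive N is 147 − 2 = 145.

145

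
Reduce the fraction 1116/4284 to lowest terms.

1116 = 2^2 × 3^2 × 31
4284 = 2^2 × 3^2 × 7 × 17
gcd(1116, 4284) = 2^2 × 3^2 = 36.
Divide numerator and denominator by 36: 1116/4284 = 31/119.

31/119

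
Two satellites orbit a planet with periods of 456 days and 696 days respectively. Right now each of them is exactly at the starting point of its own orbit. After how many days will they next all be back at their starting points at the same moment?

13224 days

They coincide at every common multiple of the periods; the first is the LCM.
456 = 2^3 × 3 × 19
696 = 2^3 × 3 × 29
LCM(456, 696) = 2^3 × 3 × 19 × 29 = 13224.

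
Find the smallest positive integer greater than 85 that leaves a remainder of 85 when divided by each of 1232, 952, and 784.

146693

N − 85 must be a common multiple of 1232, 952, and 784.
1232 = 2^4 × 7 × 11
952 = 2^3 × 7 × 17
784 = 2^4 × 7^2
LCM(1232, 952, 784) = 2^4 × 7^2 × 11 × 17 = 146608.
Smallest N > 85 is LCM + 85 = 146608 + 85 = 146693.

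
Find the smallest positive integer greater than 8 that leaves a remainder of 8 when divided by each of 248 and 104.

3232

N − 8 must be a common multiple of 248 and 104.
248 = 2^3 × 31
104 = 2^3 × 13
LCM(248, 104) = 2^3 × 13 × 31 = 3224.
Smallest N > 8 is LCM + 8 = 3224 + 8 = 3232.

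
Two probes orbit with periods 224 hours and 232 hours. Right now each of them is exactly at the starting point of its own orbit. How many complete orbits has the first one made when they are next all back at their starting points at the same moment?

All finish a whole number of cycles simultaneously at t = LCM of the periods.
224 = 2^5 × 7
232 = 2^3 × 29
LCM(224, 232) = 2^5 × 7 × 29 = 6496.
Orbits for period 224: 6496 / 224 = 29.

29 orbits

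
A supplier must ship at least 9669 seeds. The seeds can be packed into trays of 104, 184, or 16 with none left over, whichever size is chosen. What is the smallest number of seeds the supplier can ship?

The number of seeds must be a common multiple of 104, 184, and 16, so a multiple of their LCM.
104 = 2^3 × 13
184 = 2^3 × 23
16 = 2^4
LCM(104, 184, 16) = 2^4 × 13 × 23 = 4784.
Smallest multiple of 4784 that is ≥ 9669: ⌈9669/4784⌉ × 4784 = 3 × 4784 = 14352.

14352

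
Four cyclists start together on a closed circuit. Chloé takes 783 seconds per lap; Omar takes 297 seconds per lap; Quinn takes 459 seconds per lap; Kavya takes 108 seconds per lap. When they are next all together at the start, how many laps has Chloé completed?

All finish a whole number of cycles simultaneously at t = LCM of the periods.
783 = 3^3 × 29
297 = 3^3 × 11
459 = 3^3 × 17
108 = 2^2 × 3^3
LCM(783, 297, 459, 108) = 2^2 × 3^3 × 11 × 17 × 29 = 585684.
Laps for period 783: 585684 / 783 = 748.

748 laps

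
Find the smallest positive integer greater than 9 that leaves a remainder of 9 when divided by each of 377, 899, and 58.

23383

N − 9 must be a common multiple of 377, 899, and 58.
377 = 13 × 29
899 = 29 × 31
58 = 2 × 29
LCM(377, 899, 58) = 2 × 13 × 29 × 31 = 23374.
Smallest N > 9 is LCM + 9 = 23374 + 9 = 23383.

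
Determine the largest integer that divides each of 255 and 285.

255 = 3 × 5 × 17
285 = 3 × 5 × 19
gcd(255, 285) = 3 × 5 = 15.

15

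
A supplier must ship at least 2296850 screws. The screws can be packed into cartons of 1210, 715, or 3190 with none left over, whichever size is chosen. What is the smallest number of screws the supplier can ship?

The number of screws must be a common multiple of 1210, 715, and 3190, so a multiple of their LCM.
1210 = 2 × 5 × 11^2
715 = 5 × 11 × 13
3190 = 2 × 5 × 11 × 29
LCM(1210, 715, 3190) = 2 × 5 × 11^2 × 13 × 29 = 456170.
Smallest multiple of 456170 that is ≥ 2296850: ⌈2296850/456170⌉ × 456170 = 6 × 456170 = 2737020.

2737020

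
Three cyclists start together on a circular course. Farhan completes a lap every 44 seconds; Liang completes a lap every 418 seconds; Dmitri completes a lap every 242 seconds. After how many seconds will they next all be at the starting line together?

9196 seconds

The first simultaneous occurrence is after LCM of the individual periods.
44 = 2^2 × 11
418 = 2 × 11 × 19
242 = 2 × 11^2
LCM(44, 418, 242) = 2^2 × 11^2 × 19 = 9196.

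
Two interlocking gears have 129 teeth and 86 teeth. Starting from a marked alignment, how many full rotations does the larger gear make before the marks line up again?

2 rotations

The first common completion time is the LCM of the periods.
129 = 3 × 43
86 = 2 × 43
LCM(129, 86) = 2 × 3 × 43 = 258.
Rotations for period 129: 258 / 129 = 2.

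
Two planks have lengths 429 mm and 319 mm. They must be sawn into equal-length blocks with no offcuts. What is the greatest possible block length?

11 mm

This is the greatest common divisor of 429 and 319.
429 = 3 × 11 × 13
319 = 11 × 29
gcd(429, 319) = 11.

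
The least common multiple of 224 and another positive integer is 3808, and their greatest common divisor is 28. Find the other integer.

gcd × lcm = product of the two integers, so the other integer is (28 × 3808) / 224 = 476.

476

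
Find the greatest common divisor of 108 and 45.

108 = 2^2 × 3^3
45 = 3^2 × 5
gcd(108, 45) = 3^2 = 9.

9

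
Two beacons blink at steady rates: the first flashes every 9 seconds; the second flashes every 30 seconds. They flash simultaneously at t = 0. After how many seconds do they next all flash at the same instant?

We need the least common multiple of the intervals.
9 = 3^2
30 = 2 × 3 × 5
LCM(9, 30) = 2 × 3^2 × 5 = 90.

90 seconds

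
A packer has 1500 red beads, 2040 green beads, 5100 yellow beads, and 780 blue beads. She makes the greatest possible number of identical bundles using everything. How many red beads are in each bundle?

25

Number of bundles = gcd(1500, 2040, 5100, 780).
1500 = 2^2 × 3 × 5^3
2040 = 2^3 × 3 × 5 × 17
5100 = 2^2 × 3 × 5^2 × 17
780 = 2^2 × 3 × 5 × 13
gcd(1500, 2040, 5100, 780) = 2^2 × 3 × 5 = 60.
red beads per bundle = 1500 / 60 = 25.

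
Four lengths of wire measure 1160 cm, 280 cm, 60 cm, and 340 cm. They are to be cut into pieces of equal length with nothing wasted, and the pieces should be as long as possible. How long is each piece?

20 cm

The greatest length dividing all of 1160, 280, 60, and 340 is their gcd.
1160 = 2^3 × 5 × 29
280 = 2^3 × 5 × 7
60 = 2^2 × 3 × 5
340 = 2^2 × 5 × 17
gcd(1160, 280, 60, 340) = 2^2 × 5 = 20.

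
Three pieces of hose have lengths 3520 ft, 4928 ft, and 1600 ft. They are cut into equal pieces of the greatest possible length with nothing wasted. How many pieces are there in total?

157

Piece length = gcd(3520, 4928, 1600).
3520 = 2^6 × 5 × 11
4928 = 2^6 × 7 × 11
1600 = 2^6 × 5^2
gcd(3520, 4928, 1600) = 2^6 = 64.
Total pieces = 3520/64 + 4928/64 + 1600/64 = 55 + 77 + 25 = 157.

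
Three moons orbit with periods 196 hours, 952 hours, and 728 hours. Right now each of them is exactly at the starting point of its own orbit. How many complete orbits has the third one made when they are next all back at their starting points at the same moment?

119 orbits

All finish a whole number of cycles simultaneously at t = LCM of the periods.
196 = 2^2 × 7^2
952 = 2^3 × 7 × 17
728 = 2^3 × 7 × 13
LCM(196, 952, 728) = 2^3 × 7^2 × 13 × 17 = 86632.
Orbits for period 728: 86632 / 728 = 119.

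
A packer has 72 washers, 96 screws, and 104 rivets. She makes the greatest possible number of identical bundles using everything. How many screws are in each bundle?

12

Number of bundles = gcd(72, 96, 104).
72 = 2^3 × 3^2
96 = 2^5 × 3
104 = 2^3 × 13
gcd(72, 96, 104) = 2^3 = 8.
screws per bundle = 96 / 8 = 12.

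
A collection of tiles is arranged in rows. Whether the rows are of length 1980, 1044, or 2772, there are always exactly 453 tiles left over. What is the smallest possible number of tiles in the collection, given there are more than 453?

N − 453 must be a common multiple of 1980, 1044, and 2772.
1980 = 2^2 × 3^2 × 5 × 11
1044 = 2^2 × 3^2 × 29
2772 = 2^2 × 3^2 × 7 × 11
LCM(1980, 1044, 2772) = 2^2 × 3^2 × 5 × 7 × 11 × 29 = 401940.
Smallest N > 453 is LCM + 453 = 401940 + 453 = 402393.

402393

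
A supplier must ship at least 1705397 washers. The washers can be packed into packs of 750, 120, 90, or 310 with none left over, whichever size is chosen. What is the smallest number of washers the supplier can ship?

1953000

The number of washers must be a common multiple of 750, 120, 90, and 310, so a multiple of their LCM.
750 = 2 × 3 × 5^3
120 = 2^3 × 3 × 5
90 = 2 × 3^2 × 5
310 = 2 × 5 × 31
LCM(750, 120, 90, 310) = 2^3 × 3^2 × 5^3 × 31 = 279000.
Smallest multiple of 279000 that is ≥ 1705397: ⌈1705397/279000⌉ × 279000 = 7 × 279000 = 1953000.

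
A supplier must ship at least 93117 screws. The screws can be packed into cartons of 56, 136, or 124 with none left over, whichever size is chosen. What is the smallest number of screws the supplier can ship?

118048

The number of screws must be a common multiple of 56, 136, and 124, so a multiple of their LCM.
56 = 2^3 × 7
136 = 2^3 × 17
124 = 2^2 × 31
LCM(56, 136, 124) = 2^3 × 7 × 17 × 31 = 29512.
Smallest multiple of 29512 that is ≥ 93117: ⌈93117/29512⌉ × 29512 = 4 × 29512 = 118048.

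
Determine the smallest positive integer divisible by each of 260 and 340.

260 = 2^2 × 5 × 13
340 = 2^2 × 5 × 17
LCM(260, 340) = 2^2 × 5 × 13 × 17 = 4420.

4420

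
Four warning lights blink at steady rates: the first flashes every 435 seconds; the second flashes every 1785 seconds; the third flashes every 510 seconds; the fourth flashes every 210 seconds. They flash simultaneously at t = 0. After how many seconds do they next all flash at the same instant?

They coincide at every common multiple of the periods; the first is the LCM.
435 = 3 × 5 × 29
1785 = 3 × 5 × 7 × 17
510 = 2 × 3 × 5 × 17
210 = 2 × 3 × 5 × 7
LCM(435, 1785, 510, 210) = 2 × 3 × 5 × 7 × 17 × 29 = 103530.

103530 seconds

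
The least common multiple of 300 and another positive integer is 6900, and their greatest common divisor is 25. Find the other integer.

575

gcd × lcm = product of the two integers, so the other integer is (25 × 6900) / 300 = 575.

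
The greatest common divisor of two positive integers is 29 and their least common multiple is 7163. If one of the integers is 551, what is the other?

For two integers, gcd × lcm = product, so the other is (29 × 7163) / 551 = 207727 / 551 = 377.

377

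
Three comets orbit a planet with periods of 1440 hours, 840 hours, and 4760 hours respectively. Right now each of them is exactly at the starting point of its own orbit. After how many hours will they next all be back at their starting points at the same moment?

They coincide at every common multiple of the periods; the first is the LCM.
1440 = 2^5 × 3^2 × 5
840 = 2^3 × 3 × 5 × 7
4760 = 2^3 × 5 × 7 × 17
LCM(1440, 840, 4760) = 2^5 × 3^2 × 5 × 7 × 17 = 171360.

171360 hours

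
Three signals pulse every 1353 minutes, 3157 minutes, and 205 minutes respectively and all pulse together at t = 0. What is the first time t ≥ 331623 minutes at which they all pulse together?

Joint pulses occur at multiples of LCM(1353, 3157, 205).
1353 = 3 × 11 × 41
3157 = 7 × 11 × 41
205 = 5 × 41
LCM(1353, 3157, 205) = 3 × 5 × 7 × 11 × 41 = 47355.
Smallest multiple of 47355 that is ≥ 331623: ⌈331623/47355⌉ × 47355 = 8 × 47355 = 378840.

378840 minutes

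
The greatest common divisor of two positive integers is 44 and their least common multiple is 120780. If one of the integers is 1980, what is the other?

For two integers, gcd × lcm = product, so the other is (44 × 120780) / 1980 = 5314320 / 1980 = 2684.

2684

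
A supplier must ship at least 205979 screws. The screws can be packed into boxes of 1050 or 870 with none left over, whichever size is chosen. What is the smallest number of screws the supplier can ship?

The number of screws must be a common multiple of 1050 and 870, so a multiple of their LCM.
1050 = 2 × 3 × 5^2 × 7
870 = 2 × 3 × 5 × 29
LCM(1050, 870) = 2 × 3 × 5^2 × 7 × 29 = 30450.
Smallest multiple of 30450 that is ≥ 205979: ⌈205979/30450⌉ × 30450 = 7 × 30450 = 213150.

213150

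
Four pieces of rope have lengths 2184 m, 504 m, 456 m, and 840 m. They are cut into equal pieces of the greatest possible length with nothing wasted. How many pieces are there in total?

166

Piece length = gcd(2184, 504, 456, 840).
2184 = 2^3 × 3 × 7 × 13
504 = 2^3 × 3^2 × 7
456 = 2^3 × 3 × 19
840 = 2^3 × 3 × 5 × 7
gcd(2184, 504, 456, 840) = 2^3 × 3 = 24.
Total pieces = 2184/24 + 504/24 + 456/24 + 840/24 = 91 + 21 + 19 + 35 = 166.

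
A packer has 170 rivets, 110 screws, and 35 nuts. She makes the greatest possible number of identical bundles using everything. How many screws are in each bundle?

Number of bundles = gcd(170, 110, 35).
170 = 2 × 5 × 17
110 = 2 × 5 × 11
35 = 5 × 7
gcd(170, 110, 35) = 5.
screws per bundle = 110 / 5 = 22.

22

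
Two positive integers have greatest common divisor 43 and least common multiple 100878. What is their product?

4337754

For any two positive integers, gcd × lcm = product = 43 × 100878 = 4337754.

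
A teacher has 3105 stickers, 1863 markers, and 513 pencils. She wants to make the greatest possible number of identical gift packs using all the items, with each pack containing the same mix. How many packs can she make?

The pack count must divide each quantity, so the greatest is gcd(3105, 1863, 513).
3105 = 3^3 × 5 × 23
1863 = 3^4 × 23
513 = 3^3 × 19
gcd(3105, 1863, 513) = 3^3 = 27.

27 packs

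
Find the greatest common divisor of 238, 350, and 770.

238 = 2 × 7 × 17
350 = 2 × 5^2 × 7
770 = 2 × 5 × 7 × 11
gcd(238, 350, 770) = 2 × 7 = 14.

14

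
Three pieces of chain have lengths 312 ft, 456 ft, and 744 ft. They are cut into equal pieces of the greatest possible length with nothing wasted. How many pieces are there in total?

Piece length = gcd(312, 456, 744).
312 = 2^3 × 3 × 13
456 = 2^3 × 3 × 19
744 = 2^3 × 3 × 31
gcd(312, 456, 744) = 2^3 × 3 = 24.
Total pieces = 312/24 + 456/24 + 744/24 = 13 + 19 + 31 = 63.

63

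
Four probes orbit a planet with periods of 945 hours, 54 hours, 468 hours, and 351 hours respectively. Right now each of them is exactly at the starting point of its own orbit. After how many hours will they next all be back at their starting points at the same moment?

We need the least common multiple of the intervals.
945 = 3^3 × 5 × 7
54 = 2 × 3^3
468 = 2^2 × 3^2 × 13
351 = 3^3 × 13
LCM(945, 54, 468, 351) = 2^2 × 3^3 × 5 × 7 × 13 = 49140.

49140 hours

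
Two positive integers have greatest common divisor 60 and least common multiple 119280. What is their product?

For any two positive integers, gcd × lcm = product = 60 × 119280 = 7156800.

7156800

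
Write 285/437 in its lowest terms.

15/23

285 = 3 × 5 × 19
437 = 19 × 23
gcd(285, 437) = 19.
Divide numerator and denominator by 19: 285/437 = 15/23.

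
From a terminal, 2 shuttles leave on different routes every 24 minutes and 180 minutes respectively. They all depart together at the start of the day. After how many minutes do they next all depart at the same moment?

360 minutes

They coincide at every common multiple of the periods; the first is the LCM.
24 = 2^3 × 3
180 = 2^2 × 3^2 × 5
LCM(24, 180) = 2^3 × 3^2 × 5 = 360.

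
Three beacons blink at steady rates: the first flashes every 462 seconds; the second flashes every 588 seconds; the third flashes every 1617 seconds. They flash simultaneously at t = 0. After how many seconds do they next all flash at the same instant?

They coincide at every common multiple of the periods; the first is the LCM.
462 = 2 × 3 × 7 × 11
588 = 2^2 × 3 × 7^2
1617 = 3 × 7^2 × 11
LCM(462, 588, 1617) = 2^2 × 3 × 7^2 × 11 = 6468.

6468 seconds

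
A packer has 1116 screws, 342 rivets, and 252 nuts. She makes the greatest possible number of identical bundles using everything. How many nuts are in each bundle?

Number of bundles = gcd(1116, 342, 252).
1116 = 2^2 × 3^2 × 31
342 = 2 × 3^2 × 19
252 = 2^2 × 3^2 × 7
gcd(1116, 342, 252) = 2 × 3^2 = 18.
nuts per bundle = 252 / 18 = 14.

14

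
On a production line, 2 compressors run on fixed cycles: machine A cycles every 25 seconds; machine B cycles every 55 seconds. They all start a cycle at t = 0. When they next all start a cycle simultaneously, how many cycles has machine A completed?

All finish a whole number of cycles simultaneously at t = LCM of the periods.
25 = 5^2
55 = 5 × 11
LCM(25, 55) = 5^2 × 11 = 275.
Cycles for period 25: 275 / 25 = 11.

11 cycles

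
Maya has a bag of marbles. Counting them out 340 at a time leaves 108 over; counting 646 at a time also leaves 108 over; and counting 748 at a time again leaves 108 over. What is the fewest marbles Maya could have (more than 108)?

N − 108 must be a common multiple of 340, 646, and 748.
340 = 2^2 × 5 × 17
646 = 2 × 17 × 19
748 = 2^2 × 11 × 17
LCM(340, 646, 748) = 2^2 × 5 × 11 × 17 × 19 = 71060.
Smallest N > 108 is LCM + 108 = 71060 + 108 = 71168.

71168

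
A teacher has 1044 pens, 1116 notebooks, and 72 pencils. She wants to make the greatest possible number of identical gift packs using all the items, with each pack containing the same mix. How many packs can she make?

The pack count must divide each quantity, so the greatest is gcd(1044, 1116, 72).
1044 = 2^2 × 3^2 × 29
1116 = 2^2 × 3^2 × 31
72 = 2^3 × 3^2
gcd(1044, 1116, 72) = 2^2 × 3^2 = 36.

36 packs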